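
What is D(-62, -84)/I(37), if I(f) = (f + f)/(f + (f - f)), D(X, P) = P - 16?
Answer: -50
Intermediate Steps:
D(X, P) = -16 + P
I(f) = 2 (I(f) = (2*f)/(f + 0) = (2*f)/f = 2)
D(-62, -84)/I(37) = (-16 - 84)/2 = -100*½ = -50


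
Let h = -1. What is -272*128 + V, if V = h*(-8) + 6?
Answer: -34802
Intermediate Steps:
V = 14 (V = -1*(-8) + 6 = 8 + 6 = 14)
-272*128 + V = -272*128 + 14 = -34816 + 14 = -34802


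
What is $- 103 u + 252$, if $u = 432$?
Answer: $-44244$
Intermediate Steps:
$- 103 u + 252 = \left(-103\right) 432 + 252 = -44496 + 252 = -44244$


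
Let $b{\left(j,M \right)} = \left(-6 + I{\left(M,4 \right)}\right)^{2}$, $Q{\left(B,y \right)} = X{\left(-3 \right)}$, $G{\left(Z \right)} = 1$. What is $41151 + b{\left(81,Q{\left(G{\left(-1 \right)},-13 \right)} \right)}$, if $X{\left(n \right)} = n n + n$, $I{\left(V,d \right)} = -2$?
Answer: $41215$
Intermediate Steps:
$X{\left(n \right)} = n + n^{2}$ ($X{\left(n \right)} = n^{2} + n = n + n^{2}$)
$Q{\left(B,y \right)} = 6$ ($Q{\left(B,y \right)} = - 3 \left(1 - 3\right) = \left(-3\right) \left(-2\right) = 6$)
$b{\left(j,M \right)} = 64$ ($b{\left(j,M \right)} = \left(-6 - 2\right)^{2} = \left(-8\right)^{2} = 64$)
$41151 + b{\left(81,Q{\left(G{\left(-1 \right)},-13 \right)} \right)} = 41151 + 64 = 41215$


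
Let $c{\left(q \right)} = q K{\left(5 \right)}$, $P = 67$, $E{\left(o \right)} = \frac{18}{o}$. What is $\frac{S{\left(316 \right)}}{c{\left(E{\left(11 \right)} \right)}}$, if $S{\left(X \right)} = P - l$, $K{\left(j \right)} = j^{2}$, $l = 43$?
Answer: $\frac{44}{75} \approx 0.58667$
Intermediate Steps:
$S{\left(X \right)} = 24$ ($S{\left(X \right)} = 67 - 43 = 24$)
$c{\left(q \right)} = 25 q$ ($c{\left(q \right)} = q 5^{2} = q 25 = 25 q$)
$\frac{S{\left(316 \right)}}{c{\left(E{\left(11 \right)} \right)}} = \frac{24}{25 \cdot \frac{18}{11}} = \frac{24}{\frac{450}{11}} = 24 \cdot \frac{11}{450} = \frac{44}{75}$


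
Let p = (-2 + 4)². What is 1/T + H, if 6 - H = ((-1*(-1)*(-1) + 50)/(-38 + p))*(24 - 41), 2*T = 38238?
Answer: -707401/38238 ≈ -18.500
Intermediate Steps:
T = 19119 (T = (½)*38238 = 19119)
p = 4 (p = 2² = 4)
H = -37/2 (H = 6 - (-1*(-1)*(-1) + 50)/(-38 + 4)*(24 - 41) = 6 - (1*(-1) + 50)/(-34)*(-17) = 6 - (-1 + 50)*(-1/34)*(-17) = 6 - 49*(-1/34)*(-17) = 6 - (-49)*(-17)/34 = 6 - 1*49/2 = 6 - 49/2 = -37/2 ≈ -18.500)
1/T + H = 1/19119 - 37/2 = -707401/38238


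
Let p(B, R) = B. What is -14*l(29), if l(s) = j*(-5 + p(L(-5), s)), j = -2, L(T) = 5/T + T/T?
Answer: -140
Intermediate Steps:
L(T) = 1 + 5/T (L(T) = 5/T + 1 = 1 + 5/T)
l(s) = 10 (l(s) = -2*(-5 + (5 - 5)/(-5)) = -2*(-5 - ⅕*0) = -2*(-5 + 0) = -2*(-5) = 10)
-14*l(29) = -14*10 = -140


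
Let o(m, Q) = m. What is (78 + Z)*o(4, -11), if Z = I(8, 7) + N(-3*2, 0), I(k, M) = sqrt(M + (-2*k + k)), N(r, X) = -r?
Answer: 336 + 4*I ≈ 336.0 + 4.0*I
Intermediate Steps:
I(k, M) = sqrt(M - k)
Z = 6 + I (Z = sqrt(7 - 1*8) - (-3)*2 = sqrt(7 - 8) - 1*(-6) = sqrt(-1) + 6 = I + 6 = 6 + I ≈ 6.0 + 1.0*I)
(78 + Z)*o(4, -11) = (78 + (6 + I))*4 = (84 + I)*4 = 336 + 4*I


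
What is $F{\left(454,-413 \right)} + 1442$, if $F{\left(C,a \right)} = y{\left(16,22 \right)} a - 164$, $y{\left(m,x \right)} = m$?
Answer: $-5330$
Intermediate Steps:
$F{\left(C,a \right)} = -164 + 16 a$ ($F{\left(C,a \right)} = 16 a - 164 = -164 + 16 a$)
$F{\left(454,-413 \right)} + 1442 = \left(-164 + 16 \left(-413\right)\right) + 1442 = \left(-164 - 6608\right) + 1442 = -6772 + 1442 = -5330$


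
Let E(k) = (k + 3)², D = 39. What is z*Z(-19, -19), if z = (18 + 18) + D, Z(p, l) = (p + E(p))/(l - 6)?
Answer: -711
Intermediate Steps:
E(k) = (3 + k)²
Z(p, l) = (p + (3 + p)²)/(-6 + l) (Z(p, l) = (p + (3 + p)²)/(l - 6) = (p + (3 + p)²)/(-6 + l))
z = 75 (z = (18 + 18) + 39 = 36 + 39 = 75)
z*Z(-19, -19) = 75*((-19 + (3 - 19)²)/(-6 - 19)) = 75*((-19 + (-16)²)/(-25)) = 75*(-(-19 + 256)/25) = 75*(-1/25*237) = 75*(-237/25) = -711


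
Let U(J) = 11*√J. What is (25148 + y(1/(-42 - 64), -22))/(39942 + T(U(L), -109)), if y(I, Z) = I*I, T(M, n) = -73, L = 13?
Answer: 282562929/447968084 ≈ 0.63077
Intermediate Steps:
y(I, Z) = I²
(25148 + y(1/(-42 - 64), -22))/(39942 + T(U(L), -109)) = (25148 + (1/(-42 - 64))²)/(39942 - 73) = (25148 + (1/(-106))²)/39869 = (25148 + (-1/106)²)*(1/39869) = (25148 + 1/11236)*(1/39869) = (282562929/11236)*(1/39869) = 282562929/447968084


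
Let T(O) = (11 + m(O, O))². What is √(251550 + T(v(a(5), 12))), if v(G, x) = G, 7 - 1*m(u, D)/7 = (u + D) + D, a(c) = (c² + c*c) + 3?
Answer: 3*√151151 ≈ 1166.3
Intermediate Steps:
a(c) = 3 + 2*c² (a(c) = (c² + c²) + 3 = 2*c² + 3 = 3 + 2*c²)
m(u, D) = 49 - 14*D - 7*u (m(u, D) = 49 - 7*((u + D) + D) = 49 - 7*((D + u) + D) = 49 - 7*(u + 2*D) = 49 + (-14*D - 7*u) = 49 - 14*D - 7*u)
T(O) = (60 - 21*O)² (T(O) = (11 + (49 - 14*O - 7*O))² = (11 + (49 - 21*O))² = (60 - 21*O)²)
√(251550 + T(v(a(5), 12))) = √(251550 + 9*(-20 + 7*(3 + 2*5²))²) = √(251550 + 9*(-20 + 7*(3 + 2*25))²) = √(251550 + 9*(-20 + 7*(3 + 50))²) = √(251550 + 9*(-20 + 7*53)²) = √(251550 + 9*(-20 + 371)²) = √(251550 + 9*351²) = √(251550 + 9*123201) = √(251550 + 1108809) = √1360359 = 3*√151151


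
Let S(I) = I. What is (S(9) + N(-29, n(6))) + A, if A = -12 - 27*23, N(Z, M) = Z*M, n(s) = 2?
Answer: -682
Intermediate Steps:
N(Z, M) = M*Z
A = -633 (A = -12 - 621 = -633)
(S(9) + N(-29, n(6))) + A = (9 + 2*(-29)) - 633 = (9 - 58) - 633 = -49 - 633 = -682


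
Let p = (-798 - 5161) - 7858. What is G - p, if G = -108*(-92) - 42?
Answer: 23711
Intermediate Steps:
p = -13817 (p = -5959 - 7858 = -13817)
G = 9894 (G = 9936 - 42 = 9894)
G - p = 9894 - 1*(-13817) = 9894 + 13817 = 23711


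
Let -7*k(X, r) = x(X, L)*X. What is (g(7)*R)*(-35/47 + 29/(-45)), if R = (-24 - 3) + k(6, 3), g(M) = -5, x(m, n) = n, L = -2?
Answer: -173342/987 ≈ -175.63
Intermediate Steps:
k(X, r) = 2*X/7 (k(X, r) = -(-2)*X/7 = 2*X/7)
R = -177/7 (R = (-24 - 3) + (2/7)*6 = -27 + 12/7 = -177/7 ≈ -25.286)
(g(7)*R)*(-35/47 + 29/(-45)) = (-5*(-177/7))*(-35/47 + 29/(-45)) = 885*(-35*1/47 + 29*(-1/45))/7 = 885*(-35/47 - 29/45)/7 = (885/7)*(-2938/2115) = -173342/987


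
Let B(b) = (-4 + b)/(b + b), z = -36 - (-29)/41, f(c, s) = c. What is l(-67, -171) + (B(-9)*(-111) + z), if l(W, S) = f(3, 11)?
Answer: -27665/246 ≈ -112.46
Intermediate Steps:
l(W, S) = 3
z = -1447/41 (z = -36 - (-29)/41 = -36 - 1*(-29/41) = -36 + 29/41 = -1447/41 ≈ -35.293)
B(b) = (-4 + b)/(2*b) (B(b) = (-4 + b)/((2*b)) = (-4 + b)*(1/(2*b)) = (-4 + b)/(2*b))
l(-67, -171) + (B(-9)*(-111) + z) = 3 + (((½)*(-4 - 9)/(-9))*(-111) - 1447/41) = 3 + (((½)*(-⅑)*(-13))*(-111) - 1447/41) = 3 + ((13/18)*(-111) - 1447/41) = 3 + (-481/6 - 1447/41) = 3 - 28403/246 = -27665/246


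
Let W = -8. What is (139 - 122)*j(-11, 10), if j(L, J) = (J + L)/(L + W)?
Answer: 17/19 ≈ 0.89474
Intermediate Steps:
j(L, J) = (J + L)/(-8 + L) (j(L, J) = (J + L)/(L - 8) = (J + L)/(-8 + L))
(139 - 122)*j(-11, 10) = (139 - 122)*((10 - 11)/(-8 - 11)) = 17*(-1/(-19)) = 17*(-1/19*(-1)) = 17*(1/19) = 17/19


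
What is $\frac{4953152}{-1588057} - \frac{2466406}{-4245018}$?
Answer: $- \frac{8554713041797}{3370665275013} \approx -2.538$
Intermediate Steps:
$\frac{4953152}{-1588057} - \frac{2466406}{-4245018} = 4953152 \left(- \frac{1}{1588057}\right) - - \frac{1233203}{2122509} = - \frac{4953152}{1588057} + \frac{1233203}{2122509} = - \frac{8554713041797}{3370665275013}$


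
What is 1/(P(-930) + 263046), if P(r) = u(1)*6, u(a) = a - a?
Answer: 1/263046 ≈ 3.8016e-6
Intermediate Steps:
u(a) = 0
P(r) = 0 (P(r) = 0*6 = 0)
1/(P(-930) + 263046) = 1/(0 + 263046) = 1/263046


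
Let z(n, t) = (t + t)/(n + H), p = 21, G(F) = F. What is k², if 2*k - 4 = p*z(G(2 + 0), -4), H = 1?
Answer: 676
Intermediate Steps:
z(n, t) = 2*t/(1 + n) (z(n, t) = (t + t)/(n + 1) = (2*t)/(1 + n) = 2*t/(1 + n))
k = -26 (k = 2 + (21*(2*(-4)/(1 + (2 + 0))))/2 = 2 + (21*(2*(-4)/(1 + 2)))/2 = 2 + (21*(2*(-4)/3))/2 = 2 + (21*(2*(-4)*(⅓)))/2 = 2 + (21*(-8/3))/2 = 2 + (½)*(-56) = 2 - 28 = -26)
k² = (-26)² = 676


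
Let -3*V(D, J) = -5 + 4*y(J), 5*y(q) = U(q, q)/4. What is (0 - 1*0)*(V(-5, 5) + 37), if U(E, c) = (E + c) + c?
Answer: 0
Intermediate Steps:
U(E, c) = E + 2*c
y(q) = 3*q/20 (y(q) = ((q + 2*q)/4)/5 = ((3*q)*(1/4))/5 = (3*q/4)/5 = 3*q/20)
V(D, J) = 5/3 - J/5 (V(D, J) = -(-5 + 4*(3*J/20))/3 = -(-5 + 3*J/5)/3 = 5/3 - J/5)
(0 - 1*0)*(V(-5, 5) + 37) = (0 - 1*0)*((5/3 - 1/5*5) + 37) = (0 + 0)*((5/3 - 1) + 37) = 0*(2/3 + 37) = 0*(113/3) = 0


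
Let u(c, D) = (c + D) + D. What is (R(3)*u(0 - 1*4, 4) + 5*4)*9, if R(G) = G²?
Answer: 504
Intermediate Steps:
u(c, D) = c + 2*D (u(c, D) = (D + c) + D = c + 2*D)
(R(3)*u(0 - 1*4, 4) + 5*4)*9 = (3²*((0 - 1*4) + 2*4) + 5*4)*9 = (9*((0 - 4) + 8) + 20)*9 = (9*(-4 + 8) + 20)*9 = (9*4 + 20)*9 = (36 + 20)*9 = 56*9 = 504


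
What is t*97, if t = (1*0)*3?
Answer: 0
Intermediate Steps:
t = 0 (t = 0*3 = 0)
t*97 = 0*97 = 0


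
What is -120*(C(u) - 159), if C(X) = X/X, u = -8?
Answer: 18960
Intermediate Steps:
C(X) = 1
-120*(C(u) - 159) = -120*(1 - 159) = -120*(-158) = 18960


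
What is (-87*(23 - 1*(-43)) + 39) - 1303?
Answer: -7006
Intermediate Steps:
(-87*(23 - 1*(-43)) + 39) - 1303 = (-87*(23 + 43) + 39) - 1303 = (-87*66 + 39) - 1303 = (-5742 + 39) - 1303 = -5703 - 1303 = -7006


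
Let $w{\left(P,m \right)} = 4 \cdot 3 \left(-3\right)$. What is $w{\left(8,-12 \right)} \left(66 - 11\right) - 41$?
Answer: $-2021$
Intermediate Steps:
$w{\left(P,m \right)} = -36$ ($w{\left(P,m \right)} = 12 \left(-3\right) = -36$)
$w{\left(8,-12 \right)} \left(66 - 11\right) - 41 = - 36 \left(66 - 11\right) - 41 = \left(-36\right) 55 - 41 = -1980 - 41 = -2021$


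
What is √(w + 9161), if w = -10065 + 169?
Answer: 7*I*√15 ≈ 27.111*I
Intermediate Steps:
w = -9896
√(w + 9161) = √(-9896 + 9161) = √(-735) = 7*I*√15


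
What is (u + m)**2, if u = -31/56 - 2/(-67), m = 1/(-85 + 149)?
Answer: 232593001/900960256 ≈ 0.25816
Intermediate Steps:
m = 1/64 ≈ 0.015625
u = -1965/3752 (u = -31*1/56 - 2*(-1/67) = -31/56 + 2/67 = -1965/3752 ≈ -0.52372)
(u + m)**2 = (-1965/3752 + 1/64)**2 = (-15251/30016)**2 = 232593001/900960256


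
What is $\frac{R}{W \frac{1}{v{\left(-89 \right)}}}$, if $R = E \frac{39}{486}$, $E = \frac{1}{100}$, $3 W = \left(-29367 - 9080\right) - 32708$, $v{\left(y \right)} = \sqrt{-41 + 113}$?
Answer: $- \frac{13 \sqrt{2}}{64039500} \approx -2.8708 \cdot 10^{-7}$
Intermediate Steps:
$v{\left(y \right)} = 6 \sqrt{2}$ ($v{\left(y \right)} = \sqrt{72} = 6 \sqrt{2}$)
$W = - \frac{71155}{3}$ ($W = \frac{\left(-29367 - 9080\right) - 32708}{3} = \frac{-38447 - 32708}{3} = \frac{1}{3} \left(-71155\right) = - \frac{71155}{3} \approx -23718.0$)
$E = \frac{1}{100} \approx 0.01$
$R = \frac{13}{16200}$ ($R = \frac{39 \cdot \frac{1}{486}}{100} = \frac{1}{100} \cdot \frac{13}{162} = \frac{13}{16200} \approx 0.00080247$)
$\frac{R}{W \frac{1}{v{\left(-89 \right)}}} = \frac{13}{16200 \left(- \frac{71155}{3 \cdot 6 \sqrt{2}}\right)} = \frac{13}{16200 \left(- \frac{71155 \frac{\sqrt{2}}{12}}{3}\right)} = \frac{13}{16200 \left(- \frac{71155 \sqrt{2}}{36}\right)} = \frac{13 \left(- \frac{18 \sqrt{2}}{71155}\right)}{16200} = - \frac{13 \sqrt{2}}{64039500}$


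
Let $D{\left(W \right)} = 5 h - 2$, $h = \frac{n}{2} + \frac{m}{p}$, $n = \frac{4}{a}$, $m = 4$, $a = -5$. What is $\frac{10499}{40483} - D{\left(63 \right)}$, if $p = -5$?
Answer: $\frac{334363}{40483} \approx 8.2593$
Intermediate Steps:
$n = - \frac{4}{5}$ ($n = \frac{4}{-5} = 4 \left(- \frac{1}{5}\right) = - \frac{4}{5} \approx -0.8$)
$h = - \frac{6}{5}$ ($h = - \frac{4}{5 \cdot 2} + \frac{4}{-5} = \left(- \frac{4}{5}\right) \frac{1}{2} + 4 \left(- \frac{1}{5}\right) = - \frac{2}{5} - \frac{4}{5} = - \frac{6}{5} \approx -1.2$)
$D{\left(W \right)} = -8$ ($D{\left(W \right)} = 5 \left(- \frac{6}{5}\right) - 2 = -6 - 2 = -8$)
$\frac{10499}{40483} - D{\left(63 \right)} = \frac{10499}{40483} - -8 = 10499 \cdot \frac{1}{40483} + 8 = \frac{10499}{40483} + 8 = \frac{334363}{40483}$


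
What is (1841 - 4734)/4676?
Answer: -2893/4676 ≈ -0.61869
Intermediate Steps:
(1841 - 4734)/4676 = -2893*1/4676 = -2893/4676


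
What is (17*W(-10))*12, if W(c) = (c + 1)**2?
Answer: 16524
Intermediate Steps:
W(c) = (1 + c)**2
(17*W(-10))*12 = (17*(1 - 10)**2)*12 = (17*(-9)**2)*12 = (17*81)*12 = 1377*12 = 16524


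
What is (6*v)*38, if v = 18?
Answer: 4104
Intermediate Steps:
(6*v)*38 = (6*18)*38 = 108*38 = 4104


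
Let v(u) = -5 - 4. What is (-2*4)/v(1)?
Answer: 8/9 ≈ 0.88889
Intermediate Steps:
v(u) = -9
(-2*4)/v(1) = -2*4/(-9) = -8*(-⅑) = 8/9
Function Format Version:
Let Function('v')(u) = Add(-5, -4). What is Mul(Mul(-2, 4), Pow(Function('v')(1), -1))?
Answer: Rational(8, 9) ≈ 0.88889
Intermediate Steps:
Function('v')(u) = -9
Mul(Mul(-2, 4), Pow(Function('v')(1), -1)) = Mul(Mul(-2, 4), Pow(-9, -1)) = Mul(-8, Rational(-1, 9)) = Rational(8, 9)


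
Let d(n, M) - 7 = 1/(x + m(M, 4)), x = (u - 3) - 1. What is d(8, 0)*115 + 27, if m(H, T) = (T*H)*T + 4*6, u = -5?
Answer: 2519/3 ≈ 839.67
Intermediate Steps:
m(H, T) = 24 + H*T**2 (m(H, T) = (H*T)*T + 24 = H*T**2 + 24 = 24 + H*T**2)
x = -9 (x = (-5 - 3) - 1 = -8 - 1 = -9)
d(n, M) = 7 + 1/(15 + 16*M) (d(n, M) = 7 + 1/(-9 + (24 + M*4**2)) = 7 + 1/(-9 + (24 + M*16)) = 7 + 1/(-9 + (24 + 16*M)) = 7 + 1/(15 + 16*M))
d(8, 0)*115 + 27 = (2*(53 + 56*0)/(15 + 16*0))*115 + 27 = (2*(53 + 0)/(15 + 0))*115 + 27 = (2*53/15)*115 + 27 = (2*(1/15)*53)*115 + 27 = (106/15)*115 + 27 = 2438/3 + 27 = 2519/3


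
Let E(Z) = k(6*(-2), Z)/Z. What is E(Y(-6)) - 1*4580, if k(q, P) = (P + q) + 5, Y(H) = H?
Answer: -27467/6 ≈ -4577.8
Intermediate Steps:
k(q, P) = 5 + P + q
E(Z) = (-7 + Z)/Z (E(Z) = (5 + Z + 6*(-2))/Z = (5 + Z - 12)/Z = (-7 + Z)/Z)
E(Y(-6)) - 1*4580 = (-7 - 6)/(-6) - 1*4580 = -⅙*(-13) - 4580 = 13/6 - 4580 = -27467/6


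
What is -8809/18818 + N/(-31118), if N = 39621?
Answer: -254926610/146394631 ≈ -1.7414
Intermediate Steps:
-8809/18818 + N/(-31118) = -8809/18818 + 39621/(-31118) = -8809*1/18818 + 39621*(-1/31118) = -8809/18818 - 39621/31118 = -254926610/146394631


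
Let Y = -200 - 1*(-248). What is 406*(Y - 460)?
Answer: -167272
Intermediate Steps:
Y = 48 (Y = -200 + 248 = 48)
406*(Y - 460) = 406*(48 - 460) = 406*(-412) = -167272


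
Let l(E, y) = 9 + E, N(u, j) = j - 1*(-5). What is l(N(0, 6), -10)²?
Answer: 400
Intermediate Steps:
N(u, j) = 5 + j (N(u, j) = j + 5 = 5 + j)
l(N(0, 6), -10)² = (9 + (5 + 6))² = (9 + 11)² = 20² = 400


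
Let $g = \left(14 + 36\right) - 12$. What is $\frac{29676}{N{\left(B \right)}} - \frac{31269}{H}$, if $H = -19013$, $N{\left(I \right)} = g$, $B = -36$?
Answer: $\frac{282709005}{361247} \approx 782.59$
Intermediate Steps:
$g = 38$ ($g = 50 - 12 = 38$)
$N{\left(I \right)} = 38$
$\frac{29676}{N{\left(B \right)}} - \frac{31269}{H} = \frac{29676}{38} - \frac{31269}{-19013} = 29676 \cdot \frac{1}{38} - - \frac{31269}{19013} = \frac{14838}{19} + \frac{31269}{19013} = \frac{282709005}{361247}$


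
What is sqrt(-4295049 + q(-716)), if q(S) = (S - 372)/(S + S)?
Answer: I*sqrt(137617640665)/179 ≈ 2072.4*I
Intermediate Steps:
q(S) = (-372 + S)/(2*S) (q(S) = (-372 + S)/((2*S)) = (-372 + S)*(1/(2*S)) = (-372 + S)/(2*S))
sqrt(-4295049 + q(-716)) = sqrt(-4295049 + (1/2)*(-372 - 716)/(-716)) = sqrt(-4295049 + (1/2)*(-1/716)*(-1088)) = sqrt(-4295049 + 136/179) = sqrt(-768813635/179) = I*sqrt(137617640665)/179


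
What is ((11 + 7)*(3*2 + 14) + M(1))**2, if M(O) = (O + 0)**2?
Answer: 130321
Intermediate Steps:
M(O) = O**2
((11 + 7)*(3*2 + 14) + M(1))**2 = ((11 + 7)*(3*2 + 14) + 1**2)**2 = (18*(6 + 14) + 1)**2 = (18*20 + 1)**2 = (360 + 1)**2 = 361**2 = 130321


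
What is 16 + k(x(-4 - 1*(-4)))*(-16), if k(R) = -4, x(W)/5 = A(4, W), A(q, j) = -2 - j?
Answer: 80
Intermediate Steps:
x(W) = -10 - 5*W (x(W) = 5*(-2 - W) = -10 - 5*W)
16 + k(x(-4 - 1*(-4)))*(-16) = 16 - 4*(-16) = 16 + 64 = 80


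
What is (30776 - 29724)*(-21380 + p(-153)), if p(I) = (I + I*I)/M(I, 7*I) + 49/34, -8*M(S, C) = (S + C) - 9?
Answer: -52010079954/2329 ≈ -2.2332e+7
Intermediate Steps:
M(S, C) = 9/8 - C/8 - S/8 (M(S, C) = -((S + C) - 9)/8 = -((C + S) - 9)/8 = -(-9 + C + S)/8 = 9/8 - C/8 - S/8)
p(I) = 49/34 + (I + I**2)/(9/8 - I) (p(I) = (I + I*I)/(9/8 - 7*I/8 - I/8) + 49/34 = (I + I**2)/(9/8 - 7*I/8 - I/8) + 49*(1/34) = (I + I**2)/(9/8 - I) + 49/34 = 49/34 + (I + I**2)/(9/8 - I))
(30776 - 29724)*(-21380 + p(-153)) = (30776 - 29724)*(-21380 + (-441 - 272*(-153)**2 + 120*(-153))/(34*(-9 + 8*(-153)))) = 1052*(-21380 + (-441 - 272*23409 - 18360)/(34*(-9 - 1224))) = 1052*(-21380 + (1/34)*(-441 - 6367248 - 18360)/(-1233)) = 1052*(-21380 + (1/34)*(-1/1233)*(-6386049)) = 1052*(-21380 + 709561/4658) = 1052*(-98878479/4658) = -52010079954/2329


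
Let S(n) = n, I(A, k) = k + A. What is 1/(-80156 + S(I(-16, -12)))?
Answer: -1/80184 ≈ -1.2471e-5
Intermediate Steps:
I(A, k) = A + k
1/(-80156 + S(I(-16, -12))) = 1/(-80156 + (-16 - 12)) = 1/(-80156 - 28) = 1/(-80184) = -1/80184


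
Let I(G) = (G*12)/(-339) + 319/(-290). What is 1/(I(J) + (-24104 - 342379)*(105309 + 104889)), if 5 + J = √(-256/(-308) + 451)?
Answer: -7574082398377355630/583461815266983610612098554813 + 45200*√2678907/583461815266983610612098554813 ≈ -1.2981e-11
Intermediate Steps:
J = -5 + √2678907/77 (J = -5 + √(-256/(-308) + 451) = -5 + √(-256*(-1/308) + 451) = -5 + √(64/77 + 451) = -5 + √(34791/77) = -5 + √2678907/77 ≈ 16.256)
I(G) = -11/10 - 4*G/113 (I(G) = (12*G)*(-1/339) + 319*(-1/290) = -4*G/113 - 11/10 = -11/10 - 4*G/113)
1/(I(J) + (-24104 - 342379)*(105309 + 104889)) = 1/((-11/10 - 4*(-5 + √2678907/77)/113) + (-24104 - 342379)*(105309 + 104889)) = 1/((-11/10 + (20/113 - 4*√2678907/8701)) - 366483*210198) = 1/((-1043/1130 - 4*√2678907/8701) - 77033993634) = 1/(-87048412807463/1130 - 4*√2678907/8701)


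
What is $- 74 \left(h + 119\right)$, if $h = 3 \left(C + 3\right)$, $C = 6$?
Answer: $-10804$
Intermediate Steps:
$h = 27$ ($h = 3 \left(6 + 3\right) = 3 \cdot 9 = 27$)
$- 74 \left(h + 119\right) = - 74 \left(27 + 119\right) = \left(-74\right) 146 = -10804$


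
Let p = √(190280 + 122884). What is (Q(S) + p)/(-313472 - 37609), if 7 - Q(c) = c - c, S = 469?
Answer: -7/351081 - 2*√8699/117027 ≈ -0.0016139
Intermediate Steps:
Q(c) = 7 (Q(c) = 7 - (c - c) = 7 - 1*0 = 7 + 0 = 7)
p = 6*√8699 (p = √313164 = 6*√8699 ≈ 559.61)
(Q(S) + p)/(-313472 - 37609) = (7 + 6*√8699)/(-313472 - 37609) = (7 + 6*√8699)/(-351081) = (7 + 6*√8699)*(-1/351081) = -7/351081 - 2*√8699/117027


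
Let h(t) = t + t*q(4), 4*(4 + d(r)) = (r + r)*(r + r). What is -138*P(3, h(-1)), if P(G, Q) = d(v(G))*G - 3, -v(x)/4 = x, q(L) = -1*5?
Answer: -57546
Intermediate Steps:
q(L) = -5
v(x) = -4*x
d(r) = -4 + r² (d(r) = -4 + ((r + r)*(r + r))/4 = -4 + ((2*r)*(2*r))/4 = -4 + (4*r²)/4 = -4 + r²)
h(t) = -4*t (h(t) = t + t*(-5) = t - 5*t = -4*t)
P(G, Q) = -3 + G*(-4 + 16*G²) (P(G, Q) = (-4 + (-4*G)²)*G - 3 = (-4 + 16*G²)*G - 3 = G*(-4 + 16*G²) - 3 = -3 + G*(-4 + 16*G²))
-138*P(3, h(-1)) = -138*(-3 - 4*3 + 16*3³) = -138*(-3 - 12 + 16*27) = -138*(-3 - 12 + 432) = -138*417 = -57546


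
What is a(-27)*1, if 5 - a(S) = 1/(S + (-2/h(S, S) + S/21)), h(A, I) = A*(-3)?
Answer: 80827/16052 ≈ 5.0353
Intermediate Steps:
h(A, I) = -3*A
a(S) = 5 - 1/(2/(3*S) + 22*S/21) (a(S) = 5 - 1/(S + (-2*(-1/(3*S)) + S/21)) = 5 - 1/(S + (-(-2)/(3*S) + S*(1/21))) = 5 - 1/(S + (2/(3*S) + S/21)) = 5 - 1/(S + (S/21 + 2/(3*S))) = 5 - 1/(2/(3*S) + 22*S/21))
a(-27)*1 = ((70 - 21*(-27) + 110*(-27)²)/(2*(7 + 11*(-27)²)))*1 = ((70 + 567 + 110*729)/(2*(7 + 11*729)))*1 = ((70 + 567 + 80190)/(2*(7 + 8019)))*1 = ((½)*80827/8026)*1 = ((½)*(1/8026)*80827)*1 = (80827/16052)*1 = 80827/16052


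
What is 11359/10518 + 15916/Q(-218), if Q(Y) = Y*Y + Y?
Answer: 352376671/248782254 ≈ 1.4164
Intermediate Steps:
Q(Y) = Y + Y² (Q(Y) = Y² + Y = Y + Y²)
11359/10518 + 15916/Q(-218) = 11359/10518 + 15916/((-218*(1 - 218))) = 11359*(1/10518) + 15916/((-218*(-217))) = 11359/10518 + 15916/47306 = 11359/10518 + 15916*(1/47306) = 11359/10518 + 7958/23653 = 352376671/248782254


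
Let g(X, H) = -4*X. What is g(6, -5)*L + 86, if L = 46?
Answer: -1018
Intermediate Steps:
g(6, -5)*L + 86 = -4*6*46 + 86 = -24*46 + 86 = -1104 + 86 = -1018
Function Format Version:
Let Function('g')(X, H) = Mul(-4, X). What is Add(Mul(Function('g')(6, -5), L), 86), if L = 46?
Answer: -1018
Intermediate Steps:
Add(Mul(Function('g')(6, -5), L), 86) = Add(Mul(Mul(-4, 6), 46), 86) = Add(Mul(-24, 46), 86) = Add(-1104, 86) = -1018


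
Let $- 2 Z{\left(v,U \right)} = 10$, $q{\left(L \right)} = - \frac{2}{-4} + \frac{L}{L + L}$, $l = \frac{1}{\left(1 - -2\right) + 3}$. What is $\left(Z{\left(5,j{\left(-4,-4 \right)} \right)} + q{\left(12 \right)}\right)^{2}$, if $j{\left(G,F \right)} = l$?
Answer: $16$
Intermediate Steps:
$l = \frac{1}{6}$ ($l = \frac{1}{\left(1 + 2\right) + 3} = \frac{1}{3 + 3} = \frac{1}{6} \approx 0.16667$)
$j{\left(G,F \right)} = \frac{1}{6}$
$q{\left(L \right)} = 1$ ($q{\left(L \right)} = \left(-2\right) \left(- \frac{1}{4}\right) + \frac{L}{2 L} = \frac{1}{2} + L \frac{1}{2 L} = \frac{1}{2} + \frac{1}{2} = 1$)
$Z{\left(v,U \right)} = -5$ ($Z{\left(v,U \right)} = \left(- \frac{1}{2}\right) 10 = -5$)
$\left(Z{\left(5,j{\left(-4,-4 \right)} \right)} + q{\left(12 \right)}\right)^{2} = \left(-5 + 1\right)^{2} = \left(-4\right)^{2} = 16$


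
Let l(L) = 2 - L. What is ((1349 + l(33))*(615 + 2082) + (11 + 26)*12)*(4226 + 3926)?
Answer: 28981093680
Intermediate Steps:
((1349 + l(33))*(615 + 2082) + (11 + 26)*12)*(4226 + 3926) = ((1349 + (2 - 1*33))*(615 + 2082) + (11 + 26)*12)*(4226 + 3926) = ((1349 + (2 - 33))*2697 + 37*12)*8152 = ((1349 - 31)*2697 + 444)*8152 = (1318*2697 + 444)*8152 = (3554646 + 444)*8152 = 3555090*8152 = 28981093680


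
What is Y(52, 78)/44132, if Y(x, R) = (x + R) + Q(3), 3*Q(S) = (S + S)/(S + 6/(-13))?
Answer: 1079/364089 ≈ 0.0029636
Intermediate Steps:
Q(S) = 2*S/(3*(-6/13 + S)) (Q(S) = ((S + S)/(S + 6/(-13)))/3 = ((2*S)/(S + 6*(-1/13)))/3 = ((2*S)/(S - 6/13))/3 = ((2*S)/(-6/13 + S))/3 = (2*S/(-6/13 + S))/3 = 2*S/(3*(-6/13 + S)))
Y(x, R) = 26/33 + R + x (Y(x, R) = (x + R) + (26/3)*3/(-6 + 13*3) = (R + x) + (26/3)*3/(-6 + 39) = (R + x) + (26/3)*3/33 = (R + x) + (26/3)*3*(1/33) = (R + x) + 26/33 = 26/33 + R + x)
Y(52, 78)/44132 = (26/33 + 78 + 52)/44132 = (4316/33)*(1/44132) = 1079/364089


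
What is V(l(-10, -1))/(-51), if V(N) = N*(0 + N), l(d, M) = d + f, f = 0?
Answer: -100/51 ≈ -1.9608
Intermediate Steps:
l(d, M) = d (l(d, M) = d + 0 = d)
V(N) = N² (V(N) = N*N = N²)
V(l(-10, -1))/(-51) = (-10)²/(-51) = 100*(-1/51) = -100/51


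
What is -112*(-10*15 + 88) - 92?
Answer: 6852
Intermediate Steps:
-112*(-10*15 + 88) - 92 = -112*(-150 + 88) - 92 = -112*(-62) - 92 = 6944 - 92 = 6852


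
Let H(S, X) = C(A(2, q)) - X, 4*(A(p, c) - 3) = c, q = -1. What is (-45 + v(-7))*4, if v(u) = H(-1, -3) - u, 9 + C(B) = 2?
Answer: -168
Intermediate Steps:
A(p, c) = 3 + c/4
C(B) = -7 (C(B) = -9 + 2 = -7)
H(S, X) = -7 - X
v(u) = -4 - u (v(u) = (-7 - 1*(-3)) - u = (-7 + 3) - u = -4 - u)
(-45 + v(-7))*4 = (-45 + (-4 - 1*(-7)))*4 = (-45 + (-4 + 7))*4 = (-45 + 3)*4 = -42*4 = -168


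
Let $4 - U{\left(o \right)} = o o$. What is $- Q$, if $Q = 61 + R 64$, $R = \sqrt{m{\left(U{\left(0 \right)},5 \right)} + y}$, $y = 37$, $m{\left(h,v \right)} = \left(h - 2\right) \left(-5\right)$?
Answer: $-61 - 192 \sqrt{3} \approx -393.55$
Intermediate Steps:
$U{\left(o \right)} = 4 - o^{2}$ ($U{\left(o \right)} = 4 - o o = 4 - o^{2}$)
$m{\left(h,v \right)} = 10 - 5 h$ ($m{\left(h,v \right)} = \left(-2 + h\right) \left(-5\right) = 10 - 5 h$)
$R = 3 \sqrt{3}$ ($R = \sqrt{\left(10 - 5 \left(4 - 0^{2}\right)\right) + 37} = \sqrt{\left(10 - 5 \left(4 - 0\right)\right) + 37} = \sqrt{\left(10 - 5 \left(4 + 0\right)\right) + 37} = \sqrt{\left(10 - 20\right) + 37} = \sqrt{-10 + 37} = \sqrt{27} = 3 \sqrt{3} \approx 5.1962$)
$Q = 61 + 192 \sqrt{3}$ ($Q = 61 + 3 \sqrt{3} \cdot 64 = 61 + 192 \sqrt{3} \approx 393.55$)
$- Q = - (61 + 192 \sqrt{3}) = -61 - 192 \sqrt{3}$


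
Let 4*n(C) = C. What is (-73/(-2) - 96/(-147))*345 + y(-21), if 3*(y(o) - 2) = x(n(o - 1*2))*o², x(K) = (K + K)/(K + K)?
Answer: 1270747/98 ≈ 12967.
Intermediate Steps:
n(C) = C/4
x(K) = 1 (x(K) = (2*K)/((2*K)) = (2*K)*(1/(2*K)) = 1)
y(o) = 2 + o²/3 (y(o) = 2 + (1*o²)/3 = 2 + o²/3)
(-73/(-2) - 96/(-147))*345 + y(-21) = (-73/(-2) - 96/(-147))*345 + (2 + (⅓)*(-21)²) = (-73*(-½) - 96*(-1/147))*345 + (2 + (⅓)*441) = (73/2 + 32/49)*345 + (2 + 147) = (3641/98)*345 + 149 = 1256145/98 + 149 = 1270747/98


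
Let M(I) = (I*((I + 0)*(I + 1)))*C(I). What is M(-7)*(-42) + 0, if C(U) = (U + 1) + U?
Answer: -160524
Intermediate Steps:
C(U) = 1 + 2*U (C(U) = (1 + U) + U = 1 + 2*U)
M(I) = I²*(1 + I)*(1 + 2*I) (M(I) = (I*((I + 0)*(I + 1)))*(1 + 2*I) = (I*(I*(1 + I)))*(1 + 2*I) = (I²*(1 + I))*(1 + 2*I) = I²*(1 + I)*(1 + 2*I))
M(-7)*(-42) + 0 = ((-7)²*(1 - 7)*(1 + 2*(-7)))*(-42) + 0 = (49*(-6)*(1 - 14))*(-42) + 0 = (49*(-6)*(-13))*(-42) + 0 = 3822*(-42) + 0 = -160524 + 0 = -160524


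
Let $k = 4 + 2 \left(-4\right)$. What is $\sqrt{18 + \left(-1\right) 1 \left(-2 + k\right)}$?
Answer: $2 \sqrt{6} \approx 4.899$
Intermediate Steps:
$k = -4$ ($k = 4 - 8 = -4$)
$\sqrt{18 + \left(-1\right) 1 \left(-2 + k\right)} = \sqrt{18 + \left(-1\right) 1 \left(-2 - 4\right)} = \sqrt{18 - -6} = \sqrt{18 + 6} = \sqrt{24} = 2 \sqrt{6}$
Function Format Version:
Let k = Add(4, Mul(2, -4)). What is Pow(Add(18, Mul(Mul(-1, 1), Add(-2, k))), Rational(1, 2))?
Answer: Mul(2, Pow(6, Rational(1, 2))) ≈ 4.8990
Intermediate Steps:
k = -4 (k = Add(4, -8) = -4)
Pow(Add(18, Mul(Mul(-1, 1), Add(-2, k))), Rational(1, 2)) = Pow(Add(18, Mul(Mul(-1, 1), Add(-2, -4))), Rational(1, 2)) = Pow(Add(18, Mul(-1, -6)), Rational(1, 2)) = Pow(Add(18, 6), Rational(1, 2)) = Pow(24, Rational(1, 2)) = Mul(2, Pow(6, Rational(1, 2)))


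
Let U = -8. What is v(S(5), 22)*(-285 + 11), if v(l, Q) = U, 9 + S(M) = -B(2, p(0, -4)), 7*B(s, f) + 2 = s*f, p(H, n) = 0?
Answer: 2192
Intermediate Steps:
B(s, f) = -2/7 + f*s/7 (B(s, f) = -2/7 + (s*f)/7 = -2/7 + (f*s)/7 = -2/7 + f*s/7)
S(M) = -61/7 (S(M) = -9 - (-2/7 + (⅐)*0*2) = -9 - (-2/7 + 0) = -9 - 1*(-2/7) = -9 + 2/7 = -61/7)
v(l, Q) = -8
v(S(5), 22)*(-285 + 11) = -8*(-285 + 11) = -8*(-274) = 2192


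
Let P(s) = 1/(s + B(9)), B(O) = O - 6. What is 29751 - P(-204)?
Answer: 5979952/201 ≈ 29751.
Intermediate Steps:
B(O) = -6 + O
P(s) = 1/(3 + s) (P(s) = 1/(s + (-6 + 9)) = 1/(s + 3) = 1/(3 + s))
29751 - P(-204) = 29751 - 1/(3 - 204) = 29751 - 1/(-201) = 29751 - 1*(-1/201) = 29751 + 1/201 = 5979952/201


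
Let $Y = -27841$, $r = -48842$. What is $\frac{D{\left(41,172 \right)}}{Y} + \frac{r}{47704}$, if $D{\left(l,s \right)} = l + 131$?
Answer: $- \frac{684007605}{664063532} \approx -1.03$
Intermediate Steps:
$D{\left(l,s \right)} = 131 + l$
$\frac{D{\left(41,172 \right)}}{Y} + \frac{r}{47704} = \frac{131 + 41}{-27841} - \frac{48842}{47704} = 172 \left(- \frac{1}{27841}\right) - \frac{24421}{23852} = - \frac{172}{27841} - \frac{24421}{23852} = - \frac{684007605}{664063532}$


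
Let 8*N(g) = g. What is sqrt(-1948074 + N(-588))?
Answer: 13*I*sqrt(46110)/2 ≈ 1395.8*I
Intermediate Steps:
N(g) = g/8
sqrt(-1948074 + N(-588)) = sqrt(-1948074 + (1/8)*(-588)) = sqrt(-1948074 - 147/2) = sqrt(-3896295/2) = 13*I*sqrt(46110)/2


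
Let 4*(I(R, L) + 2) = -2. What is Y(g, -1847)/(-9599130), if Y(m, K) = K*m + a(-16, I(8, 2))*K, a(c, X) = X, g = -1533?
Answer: -5672137/19198260 ≈ -0.29545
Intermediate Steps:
I(R, L) = -5/2 (I(R, L) = -2 + (¼)*(-2) = -2 - ½ = -5/2)
Y(m, K) = -5*K/2 + K*m (Y(m, K) = K*m - 5*K/2 = -5*K/2 + K*m)
Y(g, -1847)/(-9599130) = ((½)*(-1847)*(-5 + 2*(-1533)))/(-9599130) = ((½)*(-1847)*(-5 - 3066))*(-1/9599130) = ((½)*(-1847)*(-3071))*(-1/9599130) = (5672137/2)*(-1/9599130) = -5672137/19198260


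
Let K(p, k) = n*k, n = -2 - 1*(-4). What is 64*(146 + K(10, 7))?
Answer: 10240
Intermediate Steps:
n = 2 (n = -2 + 4 = 2)
K(p, k) = 2*k
64*(146 + K(10, 7)) = 64*(146 + 2*7) = 64*(146 + 14) = 64*160 = 10240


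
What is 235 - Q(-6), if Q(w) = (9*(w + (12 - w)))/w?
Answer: 253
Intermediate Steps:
Q(w) = 108/w (Q(w) = (9*12)/w = 108/w)
235 - Q(-6) = 235 - 108/(-6) = 235 - 108*(-1)/6 = 235 - 1*(-18) = 235 + 18 = 253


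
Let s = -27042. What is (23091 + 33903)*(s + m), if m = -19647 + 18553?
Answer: -1603583184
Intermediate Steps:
m = -1094
(23091 + 33903)*(s + m) = (23091 + 33903)*(-27042 - 1094) = 56994*(-28136) = -1603583184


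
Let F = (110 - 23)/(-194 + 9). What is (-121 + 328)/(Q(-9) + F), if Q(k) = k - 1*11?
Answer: -38295/3787 ≈ -10.112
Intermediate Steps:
F = -87/185 (F = 87/(-185) = 87*(-1/185) = -87/185 ≈ -0.47027)
Q(k) = -11 + k (Q(k) = k - 11 = -11 + k)
(-121 + 328)/(Q(-9) + F) = (-121 + 328)/((-11 - 9) - 87/185) = 207/(-20 - 87/185) = 207/(-3787/185) = 207*(-185/3787) = -38295/3787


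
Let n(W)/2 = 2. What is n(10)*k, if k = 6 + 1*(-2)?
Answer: 16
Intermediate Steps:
n(W) = 4 (n(W) = 2*2 = 4)
k = 4 (k = 6 - 2 = 4)
n(10)*k = 4*4 = 16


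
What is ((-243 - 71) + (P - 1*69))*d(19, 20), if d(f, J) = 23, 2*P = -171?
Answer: -21551/2 ≈ -10776.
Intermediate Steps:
P = -171/2 (P = (½)*(-171) = -171/2 ≈ -85.500)
((-243 - 71) + (P - 1*69))*d(19, 20) = ((-243 - 71) + (-171/2 - 1*69))*23 = (-314 + (-171/2 - 69))*23 = (-314 - 309/2)*23 = -937/2*23 = -21551/2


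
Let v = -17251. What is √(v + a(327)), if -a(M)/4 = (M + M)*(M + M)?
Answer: I*√1728115 ≈ 1314.6*I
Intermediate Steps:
a(M) = -16*M² (a(M) = -4*(M + M)*(M + M) = -4*2*M*2*M = -16*M²)
√(v + a(327)) = √(-17251 - 16*327²) = √(-17251 - 16*106929) = √(-17251 - 1710864) = √(-1728115) = I*√1728115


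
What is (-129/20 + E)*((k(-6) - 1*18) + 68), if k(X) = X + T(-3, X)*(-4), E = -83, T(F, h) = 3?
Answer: -14312/5 ≈ -2862.4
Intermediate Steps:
k(X) = -12 + X (k(X) = X + 3*(-4) = X - 12 = -12 + X)
(-129/20 + E)*((k(-6) - 1*18) + 68) = (-129/20 - 83)*(((-12 - 6) - 1*18) + 68) = (-129*1/20 - 83)*((-18 - 18) + 68) = (-129/20 - 83)*(-36 + 68) = -1789/20*32 = -14312/5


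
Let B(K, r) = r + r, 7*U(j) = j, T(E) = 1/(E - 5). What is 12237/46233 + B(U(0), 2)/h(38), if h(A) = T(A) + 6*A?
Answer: 32728727/115967775 ≈ 0.28222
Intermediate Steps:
T(E) = 1/(-5 + E)
U(j) = j/7
B(K, r) = 2*r
h(A) = 1/(-5 + A) + 6*A
12237/46233 + B(U(0), 2)/h(38) = 12237/46233 + (2*2)/(((1 + 6*38*(-5 + 38))/(-5 + 38))) = 12237*(1/46233) + 4/(((1 + 6*38*33)/33)) = 4079/15411 + 4/(((1 + 7524)/33)) = 4079/15411 + 4/(((1/33)*7525)) = 4079/15411 + 4/(7525/33) = 4079/15411 + 4*(33/7525) = 4079/15411 + 132/7525 = 32728727/115967775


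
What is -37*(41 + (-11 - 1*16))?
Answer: -518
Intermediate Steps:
-37*(41 + (-11 - 1*16)) = -37*(41 + (-11 - 16)) = -37*(41 - 27) = -37*14 = -518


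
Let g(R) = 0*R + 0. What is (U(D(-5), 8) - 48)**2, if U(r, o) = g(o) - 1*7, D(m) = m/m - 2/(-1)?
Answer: 3025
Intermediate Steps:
g(R) = 0 (g(R) = 0 + 0 = 0)
D(m) = 3 (D(m) = 1 - 2*(-1) = 1 + 2 = 3)
U(r, o) = -7 (U(r, o) = 0 - 1*7 = 0 - 7 = -7)
(U(D(-5), 8) - 48)**2 = (-7 - 48)**2 = (-55)**2 = 3025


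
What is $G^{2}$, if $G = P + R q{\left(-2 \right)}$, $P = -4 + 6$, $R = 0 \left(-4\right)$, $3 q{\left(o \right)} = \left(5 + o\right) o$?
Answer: $4$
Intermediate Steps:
$q{\left(o \right)} = \frac{o \left(5 + o\right)}{3}$ ($q{\left(o \right)} = \frac{\left(5 + o\right) o}{3} = \frac{o \left(5 + o\right)}{3}$)
$R = 0$
$P = 2$
$G = 2$ ($G = 2 + 0 \cdot \frac{1}{3} \left(-2\right) \left(5 - 2\right) = 2 + 0 \cdot \frac{1}{3} \left(-2\right) 3 = 2 + 0 \left(-2\right) = 2 + 0 = 2$)
$G^{2} = 2^{2} = 4$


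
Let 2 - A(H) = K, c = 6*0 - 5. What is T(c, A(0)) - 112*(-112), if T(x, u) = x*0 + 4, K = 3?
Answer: 12548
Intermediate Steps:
c = -5 (c = 0 - 5 = -5)
A(H) = -1 (A(H) = 2 - 1*3 = 2 - 3 = -1)
T(x, u) = 4 (T(x, u) = 0 + 4 = 4)
T(c, A(0)) - 112*(-112) = 4 - 112*(-112) = 4 + 12544 = 12548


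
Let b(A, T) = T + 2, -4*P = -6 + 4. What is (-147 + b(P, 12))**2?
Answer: 17689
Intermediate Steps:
P = 1/2 (P = -(-6 + 4)/4 = -1/4*(-2) = 1/2 ≈ 0.50000)
b(A, T) = 2 + T
(-147 + b(P, 12))**2 = (-147 + (2 + 12))**2 = (-147 + 14)**2 = (-133)**2 = 17689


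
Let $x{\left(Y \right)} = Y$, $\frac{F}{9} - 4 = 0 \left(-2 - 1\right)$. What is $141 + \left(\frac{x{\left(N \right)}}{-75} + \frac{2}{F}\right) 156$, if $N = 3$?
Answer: $\frac{10757}{75} \approx 143.43$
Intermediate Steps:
$F = 36$ ($F = 36 + 9 \cdot 0 \left(-2 - 1\right) = 36 + 9 \cdot 0 \left(-3\right) = 36 + 9 \cdot 0 = 36 + 0 = 36$)
$141 + \left(\frac{x{\left(N \right)}}{-75} + \frac{2}{F}\right) 156 = 141 + \left(\frac{3}{-75} + \frac{2}{36}\right) 156 = 141 + \left(3 \left(- \frac{1}{75}\right) + 2 \cdot \frac{1}{36}\right) 156 = 141 + \left(- \frac{1}{25} + \frac{1}{18}\right) 156 = 141 + \frac{7}{450} \cdot 156 = 141 + \frac{182}{75} = \frac{10757}{75}$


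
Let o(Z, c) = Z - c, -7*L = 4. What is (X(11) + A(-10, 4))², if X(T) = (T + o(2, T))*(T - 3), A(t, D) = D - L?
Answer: 20736/49 ≈ 423.18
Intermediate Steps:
L = -4/7 (L = -⅐*4 = -4/7 ≈ -0.57143)
A(t, D) = 4/7 + D (A(t, D) = D - 1*(-4/7) = D + 4/7 = 4/7 + D)
X(T) = -6 + 2*T (X(T) = (T + (2 - T))*(T - 3) = 2*(-3 + T) = -6 + 2*T)
(X(11) + A(-10, 4))² = ((-6 + 2*11) + (4/7 + 4))² = ((-6 + 22) + 32/7)² = (16 + 32/7)² = (144/7)² = 20736/49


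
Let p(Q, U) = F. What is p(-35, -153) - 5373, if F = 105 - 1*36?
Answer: -5304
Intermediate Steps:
F = 69 (F = 105 - 36 = 69)
p(Q, U) = 69
p(-35, -153) - 5373 = 69 - 5373 = -5304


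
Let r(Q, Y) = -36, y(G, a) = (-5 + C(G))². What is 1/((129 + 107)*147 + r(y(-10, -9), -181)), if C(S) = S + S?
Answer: 1/34656 ≈ 2.8855e-5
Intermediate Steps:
C(S) = 2*S
y(G, a) = (-5 + 2*G)²
1/((129 + 107)*147 + r(y(-10, -9), -181)) = 1/((129 + 107)*147 - 36) = 1/(236*147 - 36) = 1/(34692 - 36) = 1/34656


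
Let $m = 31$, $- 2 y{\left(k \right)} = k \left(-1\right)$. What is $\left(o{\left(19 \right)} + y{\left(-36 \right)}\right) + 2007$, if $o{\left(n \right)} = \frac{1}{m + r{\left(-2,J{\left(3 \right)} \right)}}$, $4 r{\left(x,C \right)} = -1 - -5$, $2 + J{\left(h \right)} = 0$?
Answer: $\frac{63649}{32} \approx 1989.0$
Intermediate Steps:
$y{\left(k \right)} = \frac{k}{2}$ ($y{\left(k \right)} = - \frac{k \left(-1\right)}{2} = - \frac{\left(-1\right) k}{2} = \frac{k}{2}$)
$J{\left(h \right)} = -2$ ($J{\left(h \right)} = -2 + 0 = -2$)
$r{\left(x,C \right)} = 1$ ($r{\left(x,C \right)} = \frac{-1 - -5}{4} = \frac{-1 + 5}{4} = \frac{1}{4} \cdot 4 = 1$)
$o{\left(n \right)} = \frac{1}{32}$ ($o{\left(n \right)} = \frac{1}{31 + 1} = \frac{1}{32}$)
$\left(o{\left(19 \right)} + y{\left(-36 \right)}\right) + 2007 = \left(\frac{1}{32} + \frac{1}{2} \left(-36\right)\right) + 2007 = \left(\frac{1}{32} - 18\right) + 2007 = - \frac{575}{32} + 2007 = \frac{63649}{32}$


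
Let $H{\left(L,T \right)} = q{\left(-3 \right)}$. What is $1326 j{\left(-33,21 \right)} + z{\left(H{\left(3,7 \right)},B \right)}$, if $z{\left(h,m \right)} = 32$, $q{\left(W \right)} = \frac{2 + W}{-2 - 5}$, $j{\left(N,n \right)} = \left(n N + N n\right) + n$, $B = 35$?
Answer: $-1809958$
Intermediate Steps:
$j{\left(N,n \right)} = n + 2 N n$ ($j{\left(N,n \right)} = \left(N n + N n\right) + n = 2 N n + n = n + 2 N n$)
$q{\left(W \right)} = - \frac{2}{7} - \frac{W}{7}$ ($q{\left(W \right)} = \frac{2 + W}{-7} = \left(2 + W\right) \left(- \frac{1}{7}\right) = - \frac{2}{7} - \frac{W}{7}$)
$H{\left(L,T \right)} = \frac{1}{7}$ ($H{\left(L,T \right)} = - \frac{2}{7} - - \frac{3}{7} = - \frac{2}{7} + \frac{3}{7} = \frac{1}{7}$)
$1326 j{\left(-33,21 \right)} + z{\left(H{\left(3,7 \right)},B \right)} = 1326 \cdot 21 \left(1 + 2 \left(-33\right)\right) + 32 = 1326 \cdot 21 \left(1 - 66\right) + 32 = 1326 \cdot 21 \left(-65\right) + 32 = 1326 \left(-1365\right) + 32 = -1809990 + 32 = -1809958$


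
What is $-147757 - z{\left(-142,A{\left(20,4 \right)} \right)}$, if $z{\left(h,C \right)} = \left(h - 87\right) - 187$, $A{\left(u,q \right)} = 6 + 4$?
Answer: $-147341$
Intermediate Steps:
$A{\left(u,q \right)} = 10$
$z{\left(h,C \right)} = -274 + h$ ($z{\left(h,C \right)} = \left(-87 + h\right) - 187 = -274 + h$)
$-147757 - z{\left(-142,A{\left(20,4 \right)} \right)} = -147757 - \left(-274 - 142\right) = -147757 - -416 = -147757 + 416 = -147341$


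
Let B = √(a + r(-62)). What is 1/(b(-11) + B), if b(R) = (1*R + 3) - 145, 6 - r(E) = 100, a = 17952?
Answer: -153/5551 - √17858/5551 ≈ -0.051636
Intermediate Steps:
r(E) = -94 (r(E) = 6 - 1*100 = 6 - 100 = -94)
B = √17858 (B = √(17952 - 94) = √17858 ≈ 133.63)
b(R) = -142 + R (b(R) = (R + 3) - 145 = (3 + R) - 145 = -142 + R)
1/(b(-11) + B) = 1/((-142 - 11) + √17858) = 1/(-153 + √17858)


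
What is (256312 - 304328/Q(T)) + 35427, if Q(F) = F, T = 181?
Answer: 52500431/181 ≈ 2.9006e+5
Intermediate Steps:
(256312 - 304328/Q(T)) + 35427 = (256312 - 304328/181) + 35427 = 46088144/181 + 35427 = 52500431/181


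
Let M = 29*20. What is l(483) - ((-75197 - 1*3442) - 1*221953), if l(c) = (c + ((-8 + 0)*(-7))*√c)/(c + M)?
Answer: 319529779/1063 + 56*√483/1063 ≈ 3.0059e+5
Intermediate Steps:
M = 580
l(c) = (c + 56*√c)/(580 + c) (l(c) = (c + ((-8 + 0)*(-7))*√c)/(c + 580) = (c + (-8*(-7))*√c)/(580 + c) = (c + 56*√c)/(580 + c))
l(483) - ((-75197 - 1*3442) - 1*221953) = (483 + 56*√483)/(580 + 483) - ((-75197 - 1*3442) - 1*221953) = (483 + 56*√483)/1063 - ((-75197 - 3442) - 221953) = (483 + 56*√483)/1063 - (-78639 - 221953) = (483/1063 + 56*√483/1063) - 1*(-300592) = (483/1063 + 56*√483/1063) + 300592 = 319529779/1063 + 56*√483/1063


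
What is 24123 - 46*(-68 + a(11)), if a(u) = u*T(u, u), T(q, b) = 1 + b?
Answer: 21179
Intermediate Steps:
a(u) = u*(1 + u)
24123 - 46*(-68 + a(11)) = 24123 - 46*(-68 + 11*(1 + 11)) = 24123 - 46*(-68 + 11*12) = 24123 - 46*(-68 + 132) = 24123 - 46*64 = 24123 - 2944 = 21179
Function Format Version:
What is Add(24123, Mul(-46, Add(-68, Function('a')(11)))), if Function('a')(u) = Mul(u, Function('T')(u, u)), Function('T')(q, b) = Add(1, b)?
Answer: 21179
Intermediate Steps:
Function('a')(u) = Mul(u, Add(1, u))
Add(24123, Mul(-46, Add(-68, Function('a')(11)))) = Add(24123, Mul(-46, Add(-68, Mul(11, Add(1, 11))))) = Add(24123, Mul(-46, Add(-68, Mul(11, 12)))) = Add(24123, Mul(-46, Add(-68, 132))) = Add(24123, Mul(-46, 64)) = Add(24123, -2944) = 21179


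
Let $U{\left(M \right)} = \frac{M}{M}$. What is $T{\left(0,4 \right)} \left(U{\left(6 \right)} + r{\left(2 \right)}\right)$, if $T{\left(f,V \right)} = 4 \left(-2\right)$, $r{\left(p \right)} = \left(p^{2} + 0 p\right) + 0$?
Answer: $-40$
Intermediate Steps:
$r{\left(p \right)} = p^{2}$ ($r{\left(p \right)} = \left(p^{2} + 0\right) + 0 = p^{2} + 0 = p^{2}$)
$U{\left(M \right)} = 1$
$T{\left(f,V \right)} = -8$
$T{\left(0,4 \right)} \left(U{\left(6 \right)} + r{\left(2 \right)}\right) = - 8 \left(1 + 2^{2}\right) = - 8 \left(1 + 4\right) = \left(-8\right) 5 = -40$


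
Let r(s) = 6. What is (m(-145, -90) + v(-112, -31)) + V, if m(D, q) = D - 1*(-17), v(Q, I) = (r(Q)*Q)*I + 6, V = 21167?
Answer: 41877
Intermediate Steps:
v(Q, I) = 6 + 6*I*Q (v(Q, I) = (6*Q)*I + 6 = 6*I*Q + 6 = 6 + 6*I*Q)
m(D, q) = 17 + D (m(D, q) = D + 17 = 17 + D)
(m(-145, -90) + v(-112, -31)) + V = ((17 - 145) + (6 + 6*(-31)*(-112))) + 21167 = (-128 + (6 + 20832)) + 21167 = (-128 + 20838) + 21167 = 20710 + 21167 = 41877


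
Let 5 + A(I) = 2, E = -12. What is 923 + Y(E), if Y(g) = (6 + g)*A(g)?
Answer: 941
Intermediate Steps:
A(I) = -3 (A(I) = -5 + 2 = -3)
Y(g) = -18 - 3*g (Y(g) = (6 + g)*(-3) = -18 - 3*g)
923 + Y(E) = 923 + (-18 - 3*(-12)) = 923 + (-18 + 36) = 923 + 18 = 941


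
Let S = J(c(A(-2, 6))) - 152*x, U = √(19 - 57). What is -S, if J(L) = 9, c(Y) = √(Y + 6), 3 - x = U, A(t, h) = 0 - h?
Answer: 447 - 152*I*√38 ≈ 447.0 - 936.99*I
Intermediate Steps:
A(t, h) = -h
U = I*√38 (U = √(-38) = I*√38 ≈ 6.1644*I)
x = 3 - I*√38 ≈ 3.0 - 6.1644*I
c(Y) = √(6 + Y)
S = -447 + 152*I*√38 (S = 9 - 152*(3 - I*√38) = 9 + (-456 + 152*I*√38) = -447 + 152*I*√38 ≈ -447.0 + 936.99*I)
-S = -(-447 + 152*I*√38) = 447 - 152*I*√38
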